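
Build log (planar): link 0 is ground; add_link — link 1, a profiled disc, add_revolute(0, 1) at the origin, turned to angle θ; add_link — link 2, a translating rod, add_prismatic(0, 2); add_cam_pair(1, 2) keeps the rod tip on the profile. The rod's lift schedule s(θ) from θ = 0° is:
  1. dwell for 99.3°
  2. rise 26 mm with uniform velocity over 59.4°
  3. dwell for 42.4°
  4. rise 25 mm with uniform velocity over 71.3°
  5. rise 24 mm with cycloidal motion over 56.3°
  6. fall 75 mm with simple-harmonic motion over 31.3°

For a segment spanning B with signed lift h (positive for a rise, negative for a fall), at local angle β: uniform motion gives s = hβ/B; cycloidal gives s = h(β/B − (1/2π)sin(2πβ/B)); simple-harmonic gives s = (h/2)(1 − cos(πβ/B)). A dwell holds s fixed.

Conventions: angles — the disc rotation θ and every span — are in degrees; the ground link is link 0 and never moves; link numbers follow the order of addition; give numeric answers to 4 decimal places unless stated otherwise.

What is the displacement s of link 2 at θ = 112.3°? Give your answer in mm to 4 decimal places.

seg 1 [0°–99.3°] dwell: s stays 0.0000
seg 2 [99.3°–158.7°] uniform, h=26: θ=112.3° here. β=13, B=59.4. 26·13/59.4 = 5.6902 → s = 5.6902

5.6902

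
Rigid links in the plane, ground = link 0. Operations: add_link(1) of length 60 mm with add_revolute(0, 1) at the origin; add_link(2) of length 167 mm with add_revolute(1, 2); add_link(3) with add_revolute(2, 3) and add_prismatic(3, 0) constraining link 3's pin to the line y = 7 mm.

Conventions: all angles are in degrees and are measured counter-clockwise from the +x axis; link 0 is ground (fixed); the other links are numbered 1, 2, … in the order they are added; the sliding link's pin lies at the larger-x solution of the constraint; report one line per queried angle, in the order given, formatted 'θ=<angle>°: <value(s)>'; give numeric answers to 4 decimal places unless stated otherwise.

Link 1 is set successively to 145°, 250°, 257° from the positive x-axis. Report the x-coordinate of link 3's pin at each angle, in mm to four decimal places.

geometry: r = 60 mm, L = 167 mm, e = 7 mm
θ=145°: crank pin P = (r cos θ, r sin θ) = (-49.149123, 34.414586)
θ=145°: h = r sin θ − e = 34.414586 − 7 = 27.414586
θ=145°: x = r cos θ + √(L² − h²) = -49.149123 + 164.734454 = 115.585332
θ=250°: crank pin P = (r cos θ, r sin θ) = (-20.521209, -56.381557)
θ=250°: h = r sin θ − e = -56.381557 − 7 = -63.381557
θ=250°: x = r cos θ + √(L² − h²) = -20.521209 + 154.504946 = 133.983737
θ=257°: crank pin P = (r cos θ, r sin θ) = (-13.497063, -58.462204)
θ=257°: h = r sin θ − e = -58.462204 − 7 = -65.462204
θ=257°: x = r cos θ + √(L² − h²) = -13.497063 + 153.634957 = 140.137893

θ=145°: 115.5853
θ=250°: 133.9837
θ=257°: 140.1379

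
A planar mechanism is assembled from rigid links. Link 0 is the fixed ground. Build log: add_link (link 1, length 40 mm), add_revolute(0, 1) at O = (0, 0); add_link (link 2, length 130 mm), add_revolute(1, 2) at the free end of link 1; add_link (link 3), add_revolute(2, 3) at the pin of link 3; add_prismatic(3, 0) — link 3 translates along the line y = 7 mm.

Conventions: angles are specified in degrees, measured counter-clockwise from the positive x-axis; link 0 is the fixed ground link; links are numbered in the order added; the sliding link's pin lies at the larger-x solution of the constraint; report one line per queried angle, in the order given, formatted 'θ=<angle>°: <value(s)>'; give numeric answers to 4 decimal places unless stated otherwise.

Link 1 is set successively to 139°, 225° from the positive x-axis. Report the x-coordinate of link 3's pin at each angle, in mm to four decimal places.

geometry: r = 40 mm, L = 130 mm, e = 7 mm
θ=139°: crank pin P = (r cos θ, r sin θ) = (-30.188383, 26.242361)
θ=139°: h = r sin θ − e = 26.242361 − 7 = 19.242361
θ=139°: x = r cos θ + √(L² − h²) = -30.188383 + 128.568004 = 98.379620
θ=225°: crank pin P = (r cos θ, r sin θ) = (-28.284271, -28.284271)
θ=225°: h = r sin θ − e = -28.284271 − 7 = -35.284271
θ=225°: x = r cos θ + √(L² − h²) = -28.284271 + 125.120023 = 96.835752

θ=139°: 98.3796
θ=225°: 96.8358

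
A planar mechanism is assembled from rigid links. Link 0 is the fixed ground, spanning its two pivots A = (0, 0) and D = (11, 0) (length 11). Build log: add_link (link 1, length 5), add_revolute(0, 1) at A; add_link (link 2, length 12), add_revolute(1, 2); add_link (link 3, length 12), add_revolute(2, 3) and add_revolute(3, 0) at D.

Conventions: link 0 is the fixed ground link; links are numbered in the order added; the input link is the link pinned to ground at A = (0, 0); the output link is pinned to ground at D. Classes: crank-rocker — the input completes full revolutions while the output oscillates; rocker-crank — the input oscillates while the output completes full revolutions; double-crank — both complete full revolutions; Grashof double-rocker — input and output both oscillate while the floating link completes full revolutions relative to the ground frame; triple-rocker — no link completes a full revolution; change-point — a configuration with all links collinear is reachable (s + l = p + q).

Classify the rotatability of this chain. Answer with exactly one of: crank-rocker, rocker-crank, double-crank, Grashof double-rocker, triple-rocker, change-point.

lengths: ground=11, input=5, coupler=12, output=12
sorted: s=5 (shortest), l=12 (longest), p+q=23
s + l = 17 vs p + q = 23
s + l < p + q (Grashof) with shortest = input link → crank-rocker

crank-rocker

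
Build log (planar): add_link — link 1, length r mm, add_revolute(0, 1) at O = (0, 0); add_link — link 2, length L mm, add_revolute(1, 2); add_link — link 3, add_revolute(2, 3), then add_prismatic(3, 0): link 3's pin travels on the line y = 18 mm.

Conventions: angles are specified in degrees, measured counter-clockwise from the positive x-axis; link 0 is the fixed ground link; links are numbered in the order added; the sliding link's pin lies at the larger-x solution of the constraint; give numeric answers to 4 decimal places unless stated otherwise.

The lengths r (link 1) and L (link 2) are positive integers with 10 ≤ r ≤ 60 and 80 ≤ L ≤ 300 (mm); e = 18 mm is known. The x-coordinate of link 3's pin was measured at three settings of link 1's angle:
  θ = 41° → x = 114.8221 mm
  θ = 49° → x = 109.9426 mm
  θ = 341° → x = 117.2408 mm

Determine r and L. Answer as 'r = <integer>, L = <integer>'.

constraint per measurement: (x − r cos θ)² + (r sin θ − e)² = L²
subtracting the θ₁ and θ₂ equations cancels the r² and L² terms:
r = (x₁² − x₂²) / (2[(x₁cos θ₁ + e sin θ₁) − (x₂cos θ₂ + e sin θ₂)]) = 43.0000 → r = 43
L² = (x₁ − r cos θ₁)² + (r sin θ₁ − e)² = 6889.0041 → L = 83.0000 → L = 83
check at θ₃=341°: x = 117.2408 (printed 117.2408) ✓

r = 43, L = 83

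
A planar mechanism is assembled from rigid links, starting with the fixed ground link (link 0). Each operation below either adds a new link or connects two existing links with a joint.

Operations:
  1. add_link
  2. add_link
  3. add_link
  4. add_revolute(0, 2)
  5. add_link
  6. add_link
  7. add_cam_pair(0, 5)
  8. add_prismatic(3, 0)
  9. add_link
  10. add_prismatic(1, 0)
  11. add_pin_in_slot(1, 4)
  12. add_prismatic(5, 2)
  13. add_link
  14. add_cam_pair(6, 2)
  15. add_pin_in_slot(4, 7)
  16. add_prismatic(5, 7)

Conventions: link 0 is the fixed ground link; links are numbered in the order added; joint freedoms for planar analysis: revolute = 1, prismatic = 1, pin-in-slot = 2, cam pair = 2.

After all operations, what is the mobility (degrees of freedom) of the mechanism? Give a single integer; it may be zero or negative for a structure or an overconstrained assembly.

(L,J1,J2)=(1,0,0); link0 fixed
link1: (2,0,0)
link2: (3,0,0)
link3: (4,0,0)
R 0-2 [J1]: (4,1,0)
link4: (5,1,0)
link5: (6,1,0)
C 0-5 [J2]: (6,1,1)
P 3-0 [J1]: (6,2,1)
link6: (7,2,1)
P 1-0 [J1]: (7,3,1)
PS 1-4 [J2]: (7,3,2)
P 5-2 [J1]: (7,4,2)
link7: (8,4,2)
C 6-2 [J2]: (8,4,3)
PS 4-7 [J2]: (8,4,4)
P 5-7 [J1]: (8,5,4)
Grübler: 3·7 − 2·5 − 4 = 7

M = 7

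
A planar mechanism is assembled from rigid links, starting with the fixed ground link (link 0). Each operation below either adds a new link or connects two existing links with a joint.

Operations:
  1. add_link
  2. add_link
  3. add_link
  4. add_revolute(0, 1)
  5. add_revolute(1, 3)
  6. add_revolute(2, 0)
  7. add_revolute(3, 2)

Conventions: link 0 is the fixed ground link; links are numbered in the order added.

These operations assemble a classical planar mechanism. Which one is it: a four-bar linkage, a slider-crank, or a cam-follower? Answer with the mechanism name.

links: 4 (incl. ground); joints: 4 revolute, 0 prismatic, 0 higher (cam) pair, forming one closed loop
4 links in a single 4R loop → four-bar linkage

four-bar linkage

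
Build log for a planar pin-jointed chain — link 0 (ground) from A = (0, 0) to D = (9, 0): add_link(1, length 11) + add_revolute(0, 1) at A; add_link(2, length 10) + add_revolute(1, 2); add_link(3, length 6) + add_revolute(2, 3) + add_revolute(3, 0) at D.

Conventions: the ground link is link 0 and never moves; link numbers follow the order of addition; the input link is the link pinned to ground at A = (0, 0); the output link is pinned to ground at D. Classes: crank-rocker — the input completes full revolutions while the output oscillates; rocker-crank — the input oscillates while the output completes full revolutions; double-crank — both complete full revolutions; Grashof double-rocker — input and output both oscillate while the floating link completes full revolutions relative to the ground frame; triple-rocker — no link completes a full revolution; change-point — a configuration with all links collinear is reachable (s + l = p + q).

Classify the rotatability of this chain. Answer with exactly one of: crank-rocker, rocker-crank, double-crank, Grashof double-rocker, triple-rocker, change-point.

lengths: ground=9, input=11, coupler=10, output=6
sorted: s=6 (shortest), l=11 (longest), p+q=19
s + l = 17 vs p + q = 19
s + l < p + q (Grashof) with shortest = output link → rocker-crank

rocker-crank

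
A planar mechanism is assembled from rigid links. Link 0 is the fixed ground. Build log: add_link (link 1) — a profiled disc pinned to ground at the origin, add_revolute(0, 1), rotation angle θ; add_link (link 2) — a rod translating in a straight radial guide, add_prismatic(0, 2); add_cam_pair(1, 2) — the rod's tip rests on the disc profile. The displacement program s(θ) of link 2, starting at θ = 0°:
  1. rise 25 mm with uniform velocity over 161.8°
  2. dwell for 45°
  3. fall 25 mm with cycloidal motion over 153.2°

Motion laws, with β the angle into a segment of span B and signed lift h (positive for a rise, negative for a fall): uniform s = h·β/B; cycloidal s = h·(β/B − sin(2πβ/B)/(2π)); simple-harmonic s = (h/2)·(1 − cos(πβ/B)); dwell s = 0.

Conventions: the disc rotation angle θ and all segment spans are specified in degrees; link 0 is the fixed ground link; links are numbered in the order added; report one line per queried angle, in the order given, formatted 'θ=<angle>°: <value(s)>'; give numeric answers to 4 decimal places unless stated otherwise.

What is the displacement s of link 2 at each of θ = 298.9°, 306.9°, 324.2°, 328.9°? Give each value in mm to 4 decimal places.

seg 1 [0°–161.8°] uniform, h=25: full span → s += 25 → s = 25.0000
seg 2 [161.8°–206.8°] dwell: s stays 25.0000
seg 3 [206.8°–360°] cycloidal, h=-25: θ=298.9° here. β=92.1, B=153.2. -25·(0.6012 − sin(2π·0.6012)/(2π)) = -17.3918 → s = 7.6082
seg 3 [206.8°–360°] cycloidal, h=-25: θ=306.9° here. β=100.1, B=153.2. -25·(0.6534 − sin(2π·0.6534)/(2π)) = -19.6030 → s = 5.3970
seg 3 [206.8°–360°] cycloidal, h=-25: θ=324.2° here. β=117.4, B=153.2. -25·(0.7663 − sin(2π·0.7663)/(2π)) = -23.1159 → s = 1.8841
seg 3 [206.8°–360°] cycloidal, h=-25: θ=328.9° here. β=122.1, B=153.2. -25·(0.7970 − sin(2π·0.7970)/(2π)) = -23.7316 → s = 1.2684

θ=298.9°: 7.6082
θ=306.9°: 5.3970
θ=324.2°: 1.8841
θ=328.9°: 1.2684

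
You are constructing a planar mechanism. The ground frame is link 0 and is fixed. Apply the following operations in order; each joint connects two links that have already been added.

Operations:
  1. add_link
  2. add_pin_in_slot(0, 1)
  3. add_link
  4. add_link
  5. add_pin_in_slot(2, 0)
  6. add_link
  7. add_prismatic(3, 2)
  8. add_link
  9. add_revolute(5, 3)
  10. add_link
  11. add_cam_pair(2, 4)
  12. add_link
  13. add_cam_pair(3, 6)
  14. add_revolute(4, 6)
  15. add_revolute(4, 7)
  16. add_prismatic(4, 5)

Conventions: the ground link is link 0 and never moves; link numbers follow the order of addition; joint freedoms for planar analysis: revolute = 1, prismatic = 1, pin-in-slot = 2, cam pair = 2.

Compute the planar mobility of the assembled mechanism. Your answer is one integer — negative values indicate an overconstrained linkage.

(L,J1,J2)=(1,0,0); link0 fixed
link1: (2,0,0)
PS 0-1 [J2]: (2,0,1)
link2: (3,0,1)
link3: (4,0,1)
PS 2-0 [J2]: (4,0,2)
link4: (5,0,2)
P 3-2 [J1]: (5,1,2)
link5: (6,1,2)
R 5-3 [J1]: (6,2,2)
link6: (7,2,2)
C 2-4 [J2]: (7,2,3)
link7: (8,2,3)
C 3-6 [J2]: (8,2,4)
R 4-6 [J1]: (8,3,4)
R 4-7 [J1]: (8,4,4)
P 4-5 [J1]: (8,5,4)
Grübler: 3·7 − 2·5 − 4 = 7

M = 7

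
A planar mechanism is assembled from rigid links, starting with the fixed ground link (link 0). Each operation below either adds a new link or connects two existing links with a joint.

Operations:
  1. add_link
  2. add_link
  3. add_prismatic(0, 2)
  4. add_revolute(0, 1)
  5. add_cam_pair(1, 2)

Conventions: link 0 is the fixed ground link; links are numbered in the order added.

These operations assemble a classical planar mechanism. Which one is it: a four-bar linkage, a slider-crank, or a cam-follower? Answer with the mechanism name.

links: 3 (incl. ground); joints: 1 revolute, 1 prismatic, 1 higher (cam) pair, forming one closed loop
3 links, revolute + prismatic + higher pair in one loop → cam-follower

cam-follower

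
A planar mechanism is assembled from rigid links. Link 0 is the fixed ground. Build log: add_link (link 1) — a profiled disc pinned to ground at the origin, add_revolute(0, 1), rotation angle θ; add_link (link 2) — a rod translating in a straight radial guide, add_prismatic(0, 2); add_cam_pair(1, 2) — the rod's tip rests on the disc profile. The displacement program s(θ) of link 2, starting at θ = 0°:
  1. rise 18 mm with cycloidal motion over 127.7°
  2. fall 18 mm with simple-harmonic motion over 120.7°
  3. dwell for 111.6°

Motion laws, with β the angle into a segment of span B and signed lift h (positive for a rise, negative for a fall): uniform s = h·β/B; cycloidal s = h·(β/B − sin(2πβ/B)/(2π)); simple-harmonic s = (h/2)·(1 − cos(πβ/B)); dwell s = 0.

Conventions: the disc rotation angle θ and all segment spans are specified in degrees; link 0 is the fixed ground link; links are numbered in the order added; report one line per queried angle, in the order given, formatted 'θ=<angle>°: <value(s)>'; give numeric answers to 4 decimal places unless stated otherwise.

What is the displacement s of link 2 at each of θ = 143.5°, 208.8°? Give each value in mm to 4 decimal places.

seg 1 [0°–127.7°] cycloidal, h=18: full span → s += 18 → s = 18.0000
seg 2 [127.7°–248.4°] simple-harmonic, h=-18: θ=143.5° here. β=15.8, B=120.7. -18/2·(1 − cos(π·0.1309)) = -0.7504 → s = 17.2496
seg 2 [127.7°–248.4°] simple-harmonic, h=-18: θ=208.8° here. β=81.1, B=120.7. -18/2·(1 − cos(π·0.6719)) = -13.6279 → s = 4.3721

θ=143.5°: 17.2496
θ=208.8°: 4.3721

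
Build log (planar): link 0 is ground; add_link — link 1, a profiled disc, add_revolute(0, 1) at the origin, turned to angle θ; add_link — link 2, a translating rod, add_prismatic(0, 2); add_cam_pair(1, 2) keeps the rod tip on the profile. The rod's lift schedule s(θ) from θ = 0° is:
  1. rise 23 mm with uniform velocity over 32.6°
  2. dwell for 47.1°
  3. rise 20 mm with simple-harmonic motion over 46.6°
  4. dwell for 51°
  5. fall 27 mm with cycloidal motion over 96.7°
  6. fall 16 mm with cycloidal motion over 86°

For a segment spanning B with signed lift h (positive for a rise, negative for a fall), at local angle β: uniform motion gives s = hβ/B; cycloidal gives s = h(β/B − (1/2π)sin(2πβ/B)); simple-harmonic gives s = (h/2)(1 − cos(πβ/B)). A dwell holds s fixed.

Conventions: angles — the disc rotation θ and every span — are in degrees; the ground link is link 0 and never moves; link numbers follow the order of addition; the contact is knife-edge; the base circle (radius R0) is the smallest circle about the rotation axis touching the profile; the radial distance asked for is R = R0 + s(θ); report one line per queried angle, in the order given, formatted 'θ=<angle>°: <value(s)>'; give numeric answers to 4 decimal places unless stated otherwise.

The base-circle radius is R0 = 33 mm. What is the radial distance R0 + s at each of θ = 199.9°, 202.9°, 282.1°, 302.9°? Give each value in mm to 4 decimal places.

seg 1 [0°–32.6°] uniform, h=23: full span → s += 23 → s = 23.0000
seg 2 [32.6°–79.7°] dwell: s stays 23.0000
seg 3 [79.7°–126.3°] simple-harmonic, h=20: full span → s += 20 → s = 43.0000
seg 4 [126.3°–177.3°] dwell: s stays 43.0000
seg 5 [177.3°–274°] cycloidal, h=-27: θ=199.9° here. β=22.6, B=96.7. -27·(0.2337 − sin(2π·0.2337)/(2π)) = -2.0355 → s = 40.9645
seg 5 [177.3°–274°] cycloidal, h=-27: θ=202.9° here. β=25.6, B=96.7. -27·(0.2647 − sin(2π·0.2647)/(2π)) = -2.8691 → s = 40.1309
seg 5 [177.3°–274°] cycloidal, h=-27: full span → s += -27 → s = 16.0000
seg 6 [274°–360°] cycloidal, h=-16: θ=282.1° here. β=8.1, B=86. -16·(0.0942 − sin(2π·0.0942)/(2π)) = -0.0864 → s = 15.9136
seg 6 [274°–360°] cycloidal, h=-16: θ=302.9° here. β=28.9, B=86. -16·(0.3360 − sin(2π·0.3360)/(2π)) = -3.1935 → s = 12.8065
θ=199.9°: R = R0 + s = 33 + 40.9645 = 73.9645
θ=202.9°: R = R0 + s = 33 + 40.1309 = 73.1309
θ=282.1°: R = R0 + s = 33 + 15.9136 = 48.9136
θ=302.9°: R = R0 + s = 33 + 12.8065 = 45.8065

θ=199.9°: 73.9645
θ=202.9°: 73.1309
θ=282.1°: 48.9136
θ=302.9°: 45.8065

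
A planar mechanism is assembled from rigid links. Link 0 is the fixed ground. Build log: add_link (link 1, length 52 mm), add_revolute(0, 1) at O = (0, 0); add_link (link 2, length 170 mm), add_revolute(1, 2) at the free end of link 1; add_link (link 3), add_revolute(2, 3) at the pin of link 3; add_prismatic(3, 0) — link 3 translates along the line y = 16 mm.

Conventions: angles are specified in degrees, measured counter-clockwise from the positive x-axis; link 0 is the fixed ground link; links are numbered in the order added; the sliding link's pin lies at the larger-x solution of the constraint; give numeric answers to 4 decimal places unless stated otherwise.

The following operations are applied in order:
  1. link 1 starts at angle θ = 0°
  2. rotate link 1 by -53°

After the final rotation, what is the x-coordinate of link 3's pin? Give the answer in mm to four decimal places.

geometry: r = 52 mm, L = 170 mm, e = 16 mm; θ starts at 0°
rotate link 1 by -53°: θ ← 0° -53° = -53°
crank pin P = (r cos θ, r sin θ) = (31.294381, -41.529047)
h = r sin θ − e = -41.529047 − 16 = -57.529047
x = r cos θ + √(L² − h²) = 31.294381 + 159.970025 = 191.264406

191.2644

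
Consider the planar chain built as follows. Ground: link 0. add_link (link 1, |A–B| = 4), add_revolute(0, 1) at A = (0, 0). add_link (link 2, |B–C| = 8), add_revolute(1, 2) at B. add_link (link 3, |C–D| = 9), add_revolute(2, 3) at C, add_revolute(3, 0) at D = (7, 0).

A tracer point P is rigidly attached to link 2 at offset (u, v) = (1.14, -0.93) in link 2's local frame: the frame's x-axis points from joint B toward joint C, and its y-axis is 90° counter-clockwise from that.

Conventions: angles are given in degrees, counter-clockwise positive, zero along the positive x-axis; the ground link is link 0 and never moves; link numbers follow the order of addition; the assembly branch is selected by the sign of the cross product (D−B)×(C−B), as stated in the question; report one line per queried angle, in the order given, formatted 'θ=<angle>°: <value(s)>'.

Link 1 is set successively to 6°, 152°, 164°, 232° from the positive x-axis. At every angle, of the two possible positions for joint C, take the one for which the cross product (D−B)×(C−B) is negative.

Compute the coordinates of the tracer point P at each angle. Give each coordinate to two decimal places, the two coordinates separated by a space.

A=(0,0), D=(7.00,0)
θ=6°: B = A + 4.00·(cos6°, sin6°) = (3.9781, 0.4181)
θ=6°: |BD| = 3.0507
θ=6°: circle(B,8.00) ∩ circle(D,9.00): a=-1.2609, h=7.9000
θ=6°:   candidates: C₊=(3.8118,8.4164) cross=24.101; C₋=(1.6464,-7.2345) cross=-24.101
θ=6°:   branch - wants cross < 0 → take C=(1.6464,-7.2345) (cross=-24.101)
θ=6°: ex = (C−B)/|BC| = (-0.2915,-0.9566); ey = (0.9566,-0.2915)
θ=6°: P = B + 1.14·ex + -0.93·ey = (2.7562,-0.4013)
θ=152°: B = A + 4.00·(cos152°, sin152°) = (-3.5318, 1.8779)
θ=152°: |BD| = 10.6979
θ=152°: circle(B,8.00) ∩ circle(D,9.00): a=4.5544, h=6.5770
θ=152°:   candidates: C₊=(2.1064,7.5533) cross=70.360; C₋=(-0.2026,-5.3965) cross=-70.360
θ=152°:   branch - wants cross < 0 → take C=(-0.2026,-5.3965) (cross=-70.360)
θ=152°: ex = (C−B)/|BC| = (0.4161,-0.9093); ey = (0.9093,0.4161)
θ=152°: P = B + 1.14·ex + -0.93·ey = (-3.9030,0.4543)
θ=164°: B = A + 4.00·(cos164°, sin164°) = (-3.8450, 1.1025)
θ=164°: |BD| = 10.9009
θ=164°: circle(B,8.00) ∩ circle(D,9.00): a=4.6707, h=6.4949
θ=164°:   candidates: C₊=(1.4586,7.0918) cross=70.801; C₋=(0.1448,-5.8315) cross=-70.801
θ=164°:   branch - wants cross < 0 → take C=(0.1448,-5.8315) (cross=-70.801)
θ=164°: ex = (C−B)/|BC| = (0.4987,-0.8668); ey = (0.8668,0.4987)
θ=164°: P = B + 1.14·ex + -0.93·ey = (-4.0826,-0.3494)
θ=232°: B = A + 4.00·(cos232°, sin232°) = (-2.4626, -3.1520)
θ=232°: |BD| = 9.9738
θ=232°: circle(B,8.00) ∩ circle(D,9.00): a=4.1347, h=6.8487
θ=232°:   candidates: C₊=(-0.7043,4.6523) cross=68.308; C₋=(3.6245,-8.3430) cross=-68.308
θ=232°:   branch - wants cross < 0 → take C=(3.6245,-8.3430) (cross=-68.308)
θ=232°: ex = (C−B)/|BC| = (0.7609,-0.6489); ey = (0.6489,0.7609)
θ=232°: P = B + 1.14·ex + -0.93·ey = (-2.1987,-4.5994)

θ=6°: 2.76 -0.40
θ=152°: -3.90 0.45
θ=164°: -4.08 -0.35
θ=232°: -2.20 -4.60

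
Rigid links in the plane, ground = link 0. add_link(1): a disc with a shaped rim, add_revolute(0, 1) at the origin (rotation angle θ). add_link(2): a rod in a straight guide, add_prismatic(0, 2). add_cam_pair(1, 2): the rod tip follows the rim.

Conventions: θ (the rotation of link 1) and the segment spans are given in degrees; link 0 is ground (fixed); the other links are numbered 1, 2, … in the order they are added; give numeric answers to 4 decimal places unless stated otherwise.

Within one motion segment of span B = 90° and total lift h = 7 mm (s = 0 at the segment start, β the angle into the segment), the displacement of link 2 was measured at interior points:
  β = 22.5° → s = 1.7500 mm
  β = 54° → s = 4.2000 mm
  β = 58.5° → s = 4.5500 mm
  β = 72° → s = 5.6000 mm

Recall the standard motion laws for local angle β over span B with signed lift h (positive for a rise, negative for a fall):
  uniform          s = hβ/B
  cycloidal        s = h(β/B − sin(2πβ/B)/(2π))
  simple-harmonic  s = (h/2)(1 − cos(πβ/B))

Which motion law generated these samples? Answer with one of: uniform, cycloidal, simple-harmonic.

candidates at β/B = r: uniform s = h·r (linear in β); cycloidal s = h·(r − sin(2πr)/(2π)); simple-harmonic s = (h/2)(1 − cos(πr))
β=22.5°: printed 1.7500 | uniform 1.7500, cycloidal 0.6359, simple-harmonic 1.0251
β=54°: printed 4.2000 | uniform 4.2000, cycloidal 4.8548, simple-harmonic 4.5816
β=58.5°: printed 4.5500 | uniform 4.5500, cycloidal 5.4513, simple-harmonic 5.0890
β=72°: printed 5.6000 | uniform 5.6000, cycloidal 6.6596, simple-harmonic 6.3316
only one law matches every sample → uniform

uniform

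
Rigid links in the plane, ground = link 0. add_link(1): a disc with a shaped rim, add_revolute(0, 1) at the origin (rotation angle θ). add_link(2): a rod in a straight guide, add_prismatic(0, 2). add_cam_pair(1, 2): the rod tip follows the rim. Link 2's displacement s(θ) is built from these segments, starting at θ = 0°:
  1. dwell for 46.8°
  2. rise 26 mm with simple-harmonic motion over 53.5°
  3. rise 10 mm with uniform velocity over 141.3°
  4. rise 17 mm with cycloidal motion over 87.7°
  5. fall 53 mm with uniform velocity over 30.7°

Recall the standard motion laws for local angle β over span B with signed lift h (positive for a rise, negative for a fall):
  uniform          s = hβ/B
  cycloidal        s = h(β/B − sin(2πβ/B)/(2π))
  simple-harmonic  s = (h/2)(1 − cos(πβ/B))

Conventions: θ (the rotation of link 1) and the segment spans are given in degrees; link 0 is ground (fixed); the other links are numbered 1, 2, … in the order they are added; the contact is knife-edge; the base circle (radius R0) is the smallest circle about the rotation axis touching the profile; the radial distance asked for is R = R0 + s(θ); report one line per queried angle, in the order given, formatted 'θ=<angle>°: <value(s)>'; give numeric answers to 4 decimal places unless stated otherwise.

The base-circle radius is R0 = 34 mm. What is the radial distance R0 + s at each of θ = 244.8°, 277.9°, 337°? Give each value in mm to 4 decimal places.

segment 1 (0° to 46.8°, dwell): s unchanged at 0.0000
segment 2 (46.8° to 100.3°, simple-harmonic, h = 26) is passed completely: s = 0.0000 + (26) = 26.0000
segment 3 (100.3° to 241.6°, uniform, h = 10) is passed completely: s = 26.0000 + (10) = 36.0000
θ = 244.8° falls in segment 4 (241.6° to 329.3°, cycloidal, h = 17): β = 244.8 − 241.6 = 3.2°, B = 87.7°; Δs = 17·(0.0365 − sin(2π·0.0365)/(2π)) = 0.0054; s = 36.0000 + 0.0054 = 36.0054
θ = 277.9° falls in segment 4 (241.6° to 329.3°, cycloidal, h = 17): β = 277.9 − 241.6 = 36.3°, B = 87.7°; Δs = 17·(0.4139 − sin(2π·0.4139)/(2π)) = 5.6433; s = 36.0000 + 5.6433 = 41.6433
segment 4 (241.6° to 329.3°, cycloidal, h = 17) is passed completely: s = 36.0000 + (17) = 53.0000
θ = 337° falls in segment 5 (329.3° to 360°, uniform, h = -53): β = 337 − 329.3 = 7.7°, B = 30.7°; Δs = -53·7.7/30.7 = -13.2932; s = 53.0000 − 13.2932 = 39.7068
θ=244.8°: R = R0 + s = 34 + 36.0054 = 70.0054
θ=277.9°: R = R0 + s = 34 + 41.6433 = 75.6433
θ=337°: R = R0 + s = 34 + 39.7068 = 73.7068

θ=244.8°: 70.0054
θ=277.9°: 75.6433
θ=337°: 73.7068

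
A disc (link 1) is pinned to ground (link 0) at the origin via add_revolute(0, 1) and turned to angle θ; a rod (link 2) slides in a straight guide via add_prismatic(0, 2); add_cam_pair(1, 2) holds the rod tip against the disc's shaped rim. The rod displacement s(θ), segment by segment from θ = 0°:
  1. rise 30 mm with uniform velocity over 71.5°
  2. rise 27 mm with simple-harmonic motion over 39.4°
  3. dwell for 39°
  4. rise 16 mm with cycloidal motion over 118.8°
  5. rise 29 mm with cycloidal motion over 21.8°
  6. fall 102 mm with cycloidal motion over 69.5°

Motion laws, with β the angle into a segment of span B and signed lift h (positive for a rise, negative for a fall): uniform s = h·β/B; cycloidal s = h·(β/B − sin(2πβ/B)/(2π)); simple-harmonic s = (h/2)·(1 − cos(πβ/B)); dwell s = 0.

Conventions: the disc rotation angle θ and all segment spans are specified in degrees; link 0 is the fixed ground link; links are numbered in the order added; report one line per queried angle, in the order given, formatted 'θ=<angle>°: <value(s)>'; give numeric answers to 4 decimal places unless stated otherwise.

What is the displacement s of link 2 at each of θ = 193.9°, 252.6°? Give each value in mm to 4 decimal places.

segment 1 (0° to 71.5°, uniform, h = 30) is passed completely: s = 0.0000 + (30) = 30.0000
segment 2 (71.5° to 110.9°, simple-harmonic, h = 27) is passed completely: s = 30.0000 + (27) = 57.0000
segment 3 (110.9° to 149.9°, dwell): s unchanged at 57.0000
θ = 193.9° falls in segment 4 (149.9° to 268.7°, cycloidal, h = 16): β = 193.9 − 149.9 = 44°, B = 118.8°; Δs = 16·(0.3704 − sin(2π·0.3704)/(2π)) = 4.0737; s = 57.0000 + 4.0737 = 61.0737
θ = 252.6° falls in segment 4 (149.9° to 268.7°, cycloidal, h = 16): β = 252.6 − 149.9 = 102.7°, B = 118.8°; Δs = 16·(0.8645 − sin(2π·0.8645)/(2π)) = 15.7473; s = 57.0000 + 15.7473 = 72.7473

θ=193.9°: 61.0737
θ=252.6°: 72.7473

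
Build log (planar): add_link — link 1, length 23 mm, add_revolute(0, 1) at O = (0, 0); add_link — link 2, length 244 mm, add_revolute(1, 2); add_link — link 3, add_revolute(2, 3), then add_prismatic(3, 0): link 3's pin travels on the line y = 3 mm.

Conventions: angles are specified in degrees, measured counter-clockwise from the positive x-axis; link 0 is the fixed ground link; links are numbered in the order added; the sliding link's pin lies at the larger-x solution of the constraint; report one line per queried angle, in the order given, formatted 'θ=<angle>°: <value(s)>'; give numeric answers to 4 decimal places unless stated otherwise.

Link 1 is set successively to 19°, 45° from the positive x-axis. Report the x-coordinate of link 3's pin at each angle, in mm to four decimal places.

geometry: r = 23 mm, L = 244 mm, e = 3 mm
θ=19°: crank pin P = (r cos θ, r sin θ) = (21.746927, 7.488068)
θ=19°: h = r sin θ − e = 7.488068 − 3 = 4.488068
θ=19°: x = r cos θ + √(L² − h²) = 21.746927 + 243.958720 = 265.705648
θ=45°: crank pin P = (r cos θ, r sin θ) = (16.263456, 16.263456)
θ=45°: h = r sin θ − e = 16.263456 − 3 = 13.263456
θ=45°: x = r cos θ + √(L² − h²) = 16.263456 + 243.639243 = 259.902699

θ=19°: 265.7056
θ=45°: 259.9027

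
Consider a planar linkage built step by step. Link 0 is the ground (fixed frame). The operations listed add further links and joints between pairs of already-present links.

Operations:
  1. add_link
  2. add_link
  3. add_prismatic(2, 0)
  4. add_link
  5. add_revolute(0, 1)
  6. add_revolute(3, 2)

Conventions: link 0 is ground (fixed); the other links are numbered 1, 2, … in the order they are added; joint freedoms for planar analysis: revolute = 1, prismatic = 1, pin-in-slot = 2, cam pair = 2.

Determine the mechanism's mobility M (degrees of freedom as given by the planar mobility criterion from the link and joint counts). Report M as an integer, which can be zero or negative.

(L,J1,J2)=(1,0,0); link0 fixed
link1: (2,0,0)
link2: (3,0,0)
P 2-0 [J1]: (3,1,0)
link3: (4,1,0)
R 0-1 [J1]: (4,2,0)
R 3-2 [J1]: (4,3,0)
Grübler: 3·3 − 2·3 − 0 = 3

M = 3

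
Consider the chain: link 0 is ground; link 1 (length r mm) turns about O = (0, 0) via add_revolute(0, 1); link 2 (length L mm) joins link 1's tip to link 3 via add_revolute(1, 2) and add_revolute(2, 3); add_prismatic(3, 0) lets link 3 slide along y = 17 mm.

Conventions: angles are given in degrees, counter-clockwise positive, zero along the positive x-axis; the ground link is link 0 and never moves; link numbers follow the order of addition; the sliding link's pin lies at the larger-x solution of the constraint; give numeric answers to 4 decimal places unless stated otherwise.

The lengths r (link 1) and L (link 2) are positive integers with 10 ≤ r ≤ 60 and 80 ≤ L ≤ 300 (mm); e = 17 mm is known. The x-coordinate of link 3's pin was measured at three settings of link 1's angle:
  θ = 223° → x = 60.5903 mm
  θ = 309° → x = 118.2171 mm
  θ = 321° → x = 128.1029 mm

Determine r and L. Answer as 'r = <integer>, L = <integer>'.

constraint per measurement: (x − r cos θ)² + (r sin θ − e)² = L²
subtracting the θ₁ and θ₂ equations cancels the r² and L² terms:
r = (x₁² − x₂²) / (2[(x₁cos θ₁ + e sin θ₁) − (x₂cos θ₂ + e sin θ₂)]) = 44.0001 → r = 44
L² = (x₁ − r cos θ₁)² + (r sin θ₁ − e)² = 10815.9927 → L = 104.0000 → L = 104
check at θ₃=321°: x = 128.1029 (printed 128.1029) ✓

r = 44, L = 104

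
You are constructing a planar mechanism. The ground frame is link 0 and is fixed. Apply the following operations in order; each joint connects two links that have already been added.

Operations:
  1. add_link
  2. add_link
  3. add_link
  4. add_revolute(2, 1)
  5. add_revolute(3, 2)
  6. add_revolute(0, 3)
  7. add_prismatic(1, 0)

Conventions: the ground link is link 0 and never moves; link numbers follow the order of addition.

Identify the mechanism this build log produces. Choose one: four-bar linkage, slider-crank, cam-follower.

links: 4 (incl. ground); joints: 3 revolute, 1 prismatic, 0 higher (cam) pair, forming one closed loop
4 links, 3 revolutes + 1 prismatic in one loop → slider-crank

slider-crank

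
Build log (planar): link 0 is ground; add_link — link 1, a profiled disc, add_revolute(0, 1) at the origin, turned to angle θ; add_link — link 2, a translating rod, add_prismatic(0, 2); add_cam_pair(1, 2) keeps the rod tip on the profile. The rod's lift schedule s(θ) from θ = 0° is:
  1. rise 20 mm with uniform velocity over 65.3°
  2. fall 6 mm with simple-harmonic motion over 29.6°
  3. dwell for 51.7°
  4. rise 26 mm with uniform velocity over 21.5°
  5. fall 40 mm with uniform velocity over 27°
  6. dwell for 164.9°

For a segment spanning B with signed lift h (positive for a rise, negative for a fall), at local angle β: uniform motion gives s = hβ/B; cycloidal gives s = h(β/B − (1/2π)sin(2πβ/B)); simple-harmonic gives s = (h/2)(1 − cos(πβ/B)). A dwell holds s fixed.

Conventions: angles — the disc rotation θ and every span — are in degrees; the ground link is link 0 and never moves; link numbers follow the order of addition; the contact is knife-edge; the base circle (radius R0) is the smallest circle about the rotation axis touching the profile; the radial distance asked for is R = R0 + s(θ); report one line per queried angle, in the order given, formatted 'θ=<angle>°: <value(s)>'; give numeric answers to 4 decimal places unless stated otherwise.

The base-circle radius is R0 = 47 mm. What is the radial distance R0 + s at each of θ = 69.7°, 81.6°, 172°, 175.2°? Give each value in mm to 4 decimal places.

seg 1 [0°–65.3°] uniform, h=20: full span → s += 20 → s = 20.0000
seg 2 [65.3°–94.9°] simple-harmonic, h=-6: θ=69.7° here. β=4.4, B=29.6. -6/2·(1 − cos(π·0.1486)) = -0.3212 → s = 19.6788
seg 2 [65.3°–94.9°] simple-harmonic, h=-6: θ=81.6° here. β=16.3, B=29.6. -6/2·(1 − cos(π·0.5507)) = -3.4756 → s = 16.5244
seg 2 [65.3°–94.9°] simple-harmonic, h=-6: full span → s += -6 → s = 14.0000
seg 3 [94.9°–146.6°] dwell: s stays 14.0000
seg 4 [146.6°–168.1°] uniform, h=26: full span → s += 26 → s = 40.0000
seg 5 [168.1°–195.1°] uniform, h=-40: θ=172° here. β=3.9, B=27. -40·3.9/27 = -5.7778 → s = 34.2222
seg 5 [168.1°–195.1°] uniform, h=-40: θ=175.2° here. β=7.1, B=27. -40·7.1/27 = -10.5185 → s = 29.4815
θ=69.7°: R = R0 + s = 47 + 19.6788 = 66.6788
θ=81.6°: R = R0 + s = 47 + 16.5244 = 63.5244
θ=172°: R = R0 + s = 47 + 34.2222 = 81.2222
θ=175.2°: R = R0 + s = 47 + 29.4815 = 76.4815

θ=69.7°: 66.6788
θ=81.6°: 63.5244
θ=172°: 81.2222
θ=175.2°: 76.4815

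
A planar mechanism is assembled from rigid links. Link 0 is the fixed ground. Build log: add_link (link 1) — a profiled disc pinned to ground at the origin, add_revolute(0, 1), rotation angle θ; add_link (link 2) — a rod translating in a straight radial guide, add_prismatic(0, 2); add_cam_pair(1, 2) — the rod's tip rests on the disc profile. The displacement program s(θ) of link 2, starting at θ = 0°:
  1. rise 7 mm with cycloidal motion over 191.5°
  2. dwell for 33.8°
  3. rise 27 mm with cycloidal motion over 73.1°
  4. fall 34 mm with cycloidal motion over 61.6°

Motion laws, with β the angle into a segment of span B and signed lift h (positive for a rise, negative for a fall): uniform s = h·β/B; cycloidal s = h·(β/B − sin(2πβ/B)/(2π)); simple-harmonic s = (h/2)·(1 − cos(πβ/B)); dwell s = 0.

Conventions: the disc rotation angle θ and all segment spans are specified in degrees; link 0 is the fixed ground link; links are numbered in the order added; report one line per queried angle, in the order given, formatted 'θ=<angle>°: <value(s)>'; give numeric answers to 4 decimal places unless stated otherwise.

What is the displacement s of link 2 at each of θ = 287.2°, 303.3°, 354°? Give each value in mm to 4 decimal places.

seg 1 [0°–191.5°] cycloidal, h=7: full span → s += 7 → s = 7.0000
seg 2 [191.5°–225.3°] dwell: s stays 7.0000
seg 3 [225.3°–298.4°] cycloidal, h=27: θ=287.2° here. β=61.9, B=73.1. 27·(0.8468 − sin(2π·0.8468)/(2π)) = 26.3900 → s = 33.3900
seg 3 [225.3°–298.4°] cycloidal, h=27: full span → s += 27 → s = 34.0000
seg 4 [298.4°–360°] cycloidal, h=-34: θ=303.3° here. β=4.9, B=61.6. -34·(0.0795 − sin(2π·0.0795)/(2π)) = -0.1112 → s = 33.8888
seg 4 [298.4°–360°] cycloidal, h=-34: θ=354° here. β=55.6, B=61.6. -34·(0.9026 − sin(2π·0.9026)/(2π)) = -33.7971 → s = 0.2029

θ=287.2°: 33.3900
θ=303.3°: 33.8888
θ=354°: 0.2029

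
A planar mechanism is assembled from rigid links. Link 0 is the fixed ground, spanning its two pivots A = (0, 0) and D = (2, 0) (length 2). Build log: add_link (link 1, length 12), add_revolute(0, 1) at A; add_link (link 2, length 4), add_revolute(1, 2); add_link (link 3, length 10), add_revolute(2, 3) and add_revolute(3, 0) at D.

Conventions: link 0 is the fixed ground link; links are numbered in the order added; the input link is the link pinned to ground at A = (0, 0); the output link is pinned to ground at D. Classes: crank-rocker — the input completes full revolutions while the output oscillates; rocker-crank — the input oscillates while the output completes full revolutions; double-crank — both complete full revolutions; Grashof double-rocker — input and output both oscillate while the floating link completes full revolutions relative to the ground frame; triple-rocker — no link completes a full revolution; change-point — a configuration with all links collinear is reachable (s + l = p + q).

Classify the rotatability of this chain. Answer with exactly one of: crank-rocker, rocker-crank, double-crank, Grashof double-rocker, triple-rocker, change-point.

lengths: ground=2, input=12, coupler=4, output=10
sorted: s=2 (shortest), l=12 (longest), p+q=14
s + l = 14 vs p + q = 14
s + l = p + q → change-point (collinear configuration reachable)

change-point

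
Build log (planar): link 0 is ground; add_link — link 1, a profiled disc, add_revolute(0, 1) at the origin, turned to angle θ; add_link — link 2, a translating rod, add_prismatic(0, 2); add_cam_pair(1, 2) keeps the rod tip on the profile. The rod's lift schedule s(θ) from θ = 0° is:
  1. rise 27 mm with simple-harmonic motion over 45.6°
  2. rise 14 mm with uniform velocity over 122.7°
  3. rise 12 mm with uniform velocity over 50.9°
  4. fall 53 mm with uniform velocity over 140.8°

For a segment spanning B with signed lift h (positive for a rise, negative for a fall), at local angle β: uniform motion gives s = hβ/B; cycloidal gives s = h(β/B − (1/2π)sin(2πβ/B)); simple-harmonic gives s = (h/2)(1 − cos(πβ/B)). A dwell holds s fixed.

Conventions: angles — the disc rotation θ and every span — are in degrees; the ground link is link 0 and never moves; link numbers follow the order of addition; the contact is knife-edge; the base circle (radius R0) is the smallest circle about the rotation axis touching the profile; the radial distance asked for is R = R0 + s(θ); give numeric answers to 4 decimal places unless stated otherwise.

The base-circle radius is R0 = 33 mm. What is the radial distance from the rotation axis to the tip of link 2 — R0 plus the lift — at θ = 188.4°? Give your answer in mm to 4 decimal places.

seg 1 [0°–45.6°] simple-harmonic, h=27: full span → s += 27 → s = 27.0000
seg 2 [45.6°–168.3°] uniform, h=14: full span → s += 14 → s = 41.0000
seg 3 [168.3°–219.2°] uniform, h=12: θ=188.4° here. β=20.1, B=50.9. 12·20.1/50.9 = 4.7387 → s = 45.7387
R = R0 + s = 33 + 45.7387 = 78.7387

78.7387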